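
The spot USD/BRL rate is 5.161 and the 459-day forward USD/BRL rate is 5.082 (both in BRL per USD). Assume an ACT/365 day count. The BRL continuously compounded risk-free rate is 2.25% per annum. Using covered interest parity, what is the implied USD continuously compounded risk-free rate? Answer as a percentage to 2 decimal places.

F = S·e^((r_BRL − r_USD)T) ⇒ r_USD = r_BRL − ln(F/S)/T
ln(5.082/5.161) = -0.015425; /(459/365) = -0.012266
r_USD = 0.0225 + 0.012266 = 0.034766
r_USD = 3.48%

3.48%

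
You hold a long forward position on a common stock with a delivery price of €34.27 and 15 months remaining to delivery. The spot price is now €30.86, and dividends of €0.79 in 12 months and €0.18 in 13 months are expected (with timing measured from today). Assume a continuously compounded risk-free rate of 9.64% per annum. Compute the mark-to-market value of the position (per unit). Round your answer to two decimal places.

-€0.40

PV(remaining dividends) I = 0.79·e^(−0.0964·12/12) + 0.18·e^(−0.0964·13/12) = 0.8795
Current forward F = (S − I)·e^(rT) = (30.86 − 0.8795)·e^(0.0964·15/12) = 29.9805 × 1.128061 = 33.8198
Value (long) = (F − K)·e^(−rT) = (33.8198 − 34.27) × 0.886477 = -0.3991
Value = -€0.40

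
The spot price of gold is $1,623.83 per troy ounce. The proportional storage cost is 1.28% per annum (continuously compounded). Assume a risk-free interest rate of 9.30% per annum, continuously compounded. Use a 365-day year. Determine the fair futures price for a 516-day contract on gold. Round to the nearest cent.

Net carry = r + u − y = 0.0930 + 0.0128 − 0.0000 = 0.1058
F = S·e^((r+u−y)T) = 1623.83 · e^(0.1058 × 516/365) = 1623.83 · e^0.14956932
= 1623.83 × 1.16133397 = $1,885.81 per troy ounce

$1,885.81 per troy ounce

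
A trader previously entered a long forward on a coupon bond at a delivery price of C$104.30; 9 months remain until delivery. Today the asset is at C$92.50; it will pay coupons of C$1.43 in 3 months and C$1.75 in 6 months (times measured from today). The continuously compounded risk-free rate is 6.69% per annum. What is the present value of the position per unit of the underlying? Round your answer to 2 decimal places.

-C$9.79

PV(remaining coupons) I = 1.43·e^(−0.0669·3/12) + 1.75·e^(−0.0669·6/12) = 3.0987
Current forward F = (S − I)·e^(rT) = (92.50 − 3.0987)·e^(0.0669·9/12) = 89.4013 × 1.051455 = 94.0014
Value (long) = (F − K)·e^(−rT) = (94.0014 − 104.30) × 0.951063 = -9.7946
Value = -C$9.79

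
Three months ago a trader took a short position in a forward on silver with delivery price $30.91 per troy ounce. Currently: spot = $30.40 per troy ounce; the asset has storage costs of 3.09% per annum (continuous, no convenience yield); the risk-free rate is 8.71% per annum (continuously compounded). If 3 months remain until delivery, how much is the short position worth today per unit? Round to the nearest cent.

Current fair forward for the remaining 3 months: F = S·e^((r + u)·T), (r + u) = 0.0871 + 0.0309 = 0.1180
F = 30.40 · e^(0.1180 × 3/12) = 30.40 × 1.029939 = 31.3101
Value of long forward = (F − K)·e^(−rT) = (31.3101 − 30.91) · e^(−0.0871·3/12)
= 0.4001 × 0.978460 = 0.39
Short position value = −(long value) = -$0.39

-$0.39 per troy ounce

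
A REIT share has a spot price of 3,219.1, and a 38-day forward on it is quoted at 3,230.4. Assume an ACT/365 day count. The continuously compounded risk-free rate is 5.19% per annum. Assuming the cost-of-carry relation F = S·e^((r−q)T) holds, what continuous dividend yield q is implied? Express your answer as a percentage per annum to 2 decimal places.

1.82%

From F = S·e^((r−q)T): (r − q) = ln(F/S)/T
ln(3230.4/3219.1) = ln(1.003510) = 0.003504
(r − q) = 0.003504 / (38/365) = 0.033657
q = r − ln(F/S)/T = 0.0519 − 0.033657 = 0.018243
q = 1.82%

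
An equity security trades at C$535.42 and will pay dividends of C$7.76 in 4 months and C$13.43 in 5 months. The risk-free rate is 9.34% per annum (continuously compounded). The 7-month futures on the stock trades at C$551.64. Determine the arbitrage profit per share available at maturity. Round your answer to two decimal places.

PV(dividends) I = 7.76·e^(−0.0934·4/12) + 13.43·e^(−0.0934·5/12) = 20.4395
Fair futures F* = (S − I)·e^(rT) = (535.42 − 20.4395)·e^0.054483 = 514.9805 × 1.055995 = 543.8168
Market C$551.64 > fair 543.8168: forward overpriced → cash-and-carry (borrow at r, buy the stock and collect the dividends, short the forward).
Profit at T = |F_mkt − F*| = |551.64 − 543.8168| = C$7.82 per share

C$7.82 per share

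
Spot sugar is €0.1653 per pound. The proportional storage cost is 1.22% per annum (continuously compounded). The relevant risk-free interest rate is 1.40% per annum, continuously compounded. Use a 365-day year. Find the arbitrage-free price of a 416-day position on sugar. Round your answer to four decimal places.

€0.1703 per pound

Net carry = r + u − y = 0.0140 + 0.0122 − 0.0000 = 0.0262
F = S·e^((r+u−y)T) = 0.1653 · e^(0.0262 × 416/365) = 0.1653 · e^0.029861
= 0.1653 × 1.030311 = €0.1703 per pound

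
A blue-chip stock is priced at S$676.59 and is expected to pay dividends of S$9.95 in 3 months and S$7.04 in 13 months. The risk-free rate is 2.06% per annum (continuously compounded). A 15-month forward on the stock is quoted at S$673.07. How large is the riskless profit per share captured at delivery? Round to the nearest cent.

S$3.95 per share

PV(dividends) I = 9.95·e^(−0.0206·3/12) + 7.04·e^(−0.0206·13/12) = 16.7835
Fair forward F* = (S − I)·e^(rT) = (676.59 − 16.7835)·e^0.025750 = 659.8065 × 1.026084 = 677.0169
Market S$673.07 < fair 677.0169: forward underpriced → reverse cash-and-carry (short the stock, invest proceeds at r, pay the dividends, go long the forward).
Profit at T = |F_mkt − F*| = |673.07 − 677.0169| = S$3.95 per share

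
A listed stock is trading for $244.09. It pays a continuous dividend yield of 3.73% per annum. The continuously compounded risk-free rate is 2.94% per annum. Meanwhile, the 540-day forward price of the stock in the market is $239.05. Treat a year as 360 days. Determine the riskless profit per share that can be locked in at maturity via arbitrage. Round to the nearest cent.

$2.16 per share

Fair forward: F* = S·e^(carry·T), with carry = (r − q) = 0.0294 − 0.0373 = -0.0079
F* = 244.09 · e^(-0.0079 × 540/360) = 244.09 · e^-0.011850 = 244.09 × 0.988220 = $241.2146
Market $239.05 < fair $241.2146: forward underpriced → reverse cash-and-carry (short spot, go long the forward).
At maturity, profit = |F_mkt − F*| = |239.05 − 241.2146| = $2.16 per share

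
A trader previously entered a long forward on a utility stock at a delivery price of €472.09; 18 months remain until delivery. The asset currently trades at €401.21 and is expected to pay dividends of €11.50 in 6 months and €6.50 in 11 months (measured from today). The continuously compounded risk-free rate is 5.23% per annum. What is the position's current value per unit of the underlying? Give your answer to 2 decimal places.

PV(remaining dividends) I = 11.50·e^(−0.0523·6/12) + 6.50·e^(−0.0523·11/12) = 17.3989
Current forward F = (S − I)·e^(rT) = (401.21 − 17.3989)·e^(0.0523·18/12) = 383.8111 × 1.081609 = 415.1335
Value (long) = (F − K)·e^(−rT) = (415.1335 − 472.09) × 0.924548 = -52.6590
Value = -€52.66

-€52.66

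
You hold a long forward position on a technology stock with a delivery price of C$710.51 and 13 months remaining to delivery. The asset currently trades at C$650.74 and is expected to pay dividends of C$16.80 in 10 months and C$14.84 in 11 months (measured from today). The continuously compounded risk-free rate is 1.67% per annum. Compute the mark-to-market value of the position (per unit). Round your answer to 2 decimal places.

-C$78.21

PV(remaining dividends) I = 16.80·e^(−0.0167·10/12) + 14.84·e^(−0.0167·11/12) = 31.1824
Current forward F = (S − I)·e^(rT) = (650.74 − 31.1824)·e^(0.0167·13/12) = 619.5576 × 1.018256 = 630.8682
Value (long) = (F − K)·e^(−rT) = (630.8682 − 710.51) × 0.982071 = -78.2139
Value = -C$78.21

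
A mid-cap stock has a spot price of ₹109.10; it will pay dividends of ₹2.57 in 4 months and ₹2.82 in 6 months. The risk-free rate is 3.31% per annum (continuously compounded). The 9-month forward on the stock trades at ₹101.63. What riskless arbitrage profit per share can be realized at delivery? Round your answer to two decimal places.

PV(dividends) I = 2.57·e^(−0.0331·4/12) + 2.82·e^(−0.0331·6/12) = 5.3155
Fair forward F* = (S − I)·e^(rT) = (109.10 − 5.3155)·e^0.024825 = 103.7845 × 1.025136 = 106.3932
Market ₹101.63 < fair 106.3932: forward underpriced → reverse cash-and-carry (short the stock, invest proceeds at r, pay the dividends, go long the forward).
Profit at T = |F_mkt − F*| = |101.63 − 106.3932| = ₹4.76 per share

₹4.76 per share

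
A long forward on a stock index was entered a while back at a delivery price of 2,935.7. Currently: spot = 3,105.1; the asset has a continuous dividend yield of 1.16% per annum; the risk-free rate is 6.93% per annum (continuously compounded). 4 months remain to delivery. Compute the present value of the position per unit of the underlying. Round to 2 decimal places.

224.45

Current fair forward for the remaining 4 months: F = S·e^((r − q)·T), (r − q) = 0.0693 − 0.0116 = 0.0577
F = 3105.1 · e^(0.0577 × 4/12) = 3105.1 × 1.01941949 = 3165.3995
Value of long forward = (F − K)·e^(−rT) = (3165.3995 − 2935.7) · e^(−0.0693·4/12)
= 229.6995 × 0.97716476 = 224.45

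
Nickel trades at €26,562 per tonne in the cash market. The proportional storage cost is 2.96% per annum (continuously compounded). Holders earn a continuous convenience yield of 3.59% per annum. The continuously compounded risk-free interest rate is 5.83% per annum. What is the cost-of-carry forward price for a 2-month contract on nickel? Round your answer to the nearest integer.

Net carry = r + u − y = 0.0583 + 0.0296 − 0.0359 = 0.0520
F = S·e^((r+u−y)T) = 26562 · e^(0.0520 × 2/12) = 26562 · e^0.008667
= 26562 × 1.008705 = €26,793 per tonne

€26,793 per tonne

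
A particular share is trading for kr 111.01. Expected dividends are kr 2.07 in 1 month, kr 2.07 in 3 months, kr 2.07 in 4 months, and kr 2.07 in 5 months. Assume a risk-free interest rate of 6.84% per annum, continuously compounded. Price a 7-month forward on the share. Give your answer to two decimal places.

kr 107.07

PV(dividends) I = 2.07·e^(−0.0684·1/12) + 2.07·e^(−0.0684·3/12) + 2.07·e^(−0.0684·4/12) + 2.07·e^(−0.0684·5/12)
I = 2.0582 + 2.0349 + 2.0233 + 2.0118 = 8.1282
F = (S − I)·e^(rT) = (111.01 − 8.1282) · e^(0.0684·7/12)
= 102.8818 · e^0.039900 = 102.8818 × 1.040707 = kr 107.07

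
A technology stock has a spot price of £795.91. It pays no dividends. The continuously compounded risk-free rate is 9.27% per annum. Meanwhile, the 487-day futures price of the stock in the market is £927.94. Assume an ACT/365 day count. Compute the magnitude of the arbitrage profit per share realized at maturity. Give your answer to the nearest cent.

Fair futures: F* = S·e^(carry·T), with carry = r = 0.0927
F* = 795.91 · e^(0.0927 × 487/365) = 795.91 · e^0.123685 = 795.91 × 1.131659 = £900.6987
Market £927.94 > fair £900.6987: forward overpriced → cash-and-carry (buy spot, short the forward).
At maturity, profit = |F_mkt − F*| = |927.94 − 900.6987| = £27.24 per share

£27.24 per share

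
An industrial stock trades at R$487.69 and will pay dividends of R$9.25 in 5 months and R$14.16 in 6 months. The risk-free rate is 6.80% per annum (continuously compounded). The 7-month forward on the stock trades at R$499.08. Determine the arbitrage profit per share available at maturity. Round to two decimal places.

R$15.25 per share

PV(dividends) I = 9.25·e^(−0.0680·5/12) + 14.16·e^(−0.0680·6/12) = 22.6782
Fair forward F* = (S − I)·e^(rT) = (487.69 − 22.6782)·e^0.039667 = 465.0118 × 1.040464 = 483.8280
Market R$499.08 > fair 483.8280: forward overpriced → cash-and-carry (borrow at r, buy the stock and collect the dividends, short the forward).
Profit at T = |F_mkt − F*| = |499.08 − 483.8280| = R$15.25 per share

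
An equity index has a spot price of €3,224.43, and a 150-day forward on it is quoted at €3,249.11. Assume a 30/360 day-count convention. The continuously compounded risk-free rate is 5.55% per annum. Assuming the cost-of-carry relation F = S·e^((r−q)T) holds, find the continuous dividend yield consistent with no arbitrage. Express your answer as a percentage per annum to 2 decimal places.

From F = S·e^((r−q)T): (r − q) = ln(F/S)/T
ln(3249.11/3224.43) = ln(1.007654) = 0.007625
(r − q) = 0.007625 / (150/360) = 0.018300
q = r − ln(F/S)/T = 0.0555 − 0.018300 = 0.037200
q = 3.72%

3.72%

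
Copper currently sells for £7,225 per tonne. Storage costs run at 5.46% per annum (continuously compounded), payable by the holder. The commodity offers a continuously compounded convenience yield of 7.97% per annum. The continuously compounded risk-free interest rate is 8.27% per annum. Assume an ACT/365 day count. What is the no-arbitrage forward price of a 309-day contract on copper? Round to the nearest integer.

£7,586 per tonne

Net carry = r + u − y = 0.0827 + 0.0546 − 0.0797 = 0.0576
F = S·e^((r+u−y)T) = 7225 · e^(0.0576 × 309/365) = 7225 · e^0.048763
= 7225 × 1.049971 = £7,586 per tonne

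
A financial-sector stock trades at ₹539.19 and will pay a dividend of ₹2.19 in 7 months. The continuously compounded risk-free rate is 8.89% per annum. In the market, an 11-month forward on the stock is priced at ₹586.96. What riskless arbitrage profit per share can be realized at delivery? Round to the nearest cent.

PV(dividends) I = 2.19·e^(−0.0889·7/12) = 2.0793
Fair forward F* = (S − I)·e^(rT) = (539.19 − 2.0793)·e^0.081492 = 537.1107 × 1.084905 = 582.7141
Market ₹586.96 > fair 582.7141: forward overpriced → cash-and-carry (borrow at r, buy the stock and collect the dividends, short the forward).
Profit at T = |F_mkt − F*| = |586.96 − 582.7141| = ₹4.25 per share

₹4.25 per share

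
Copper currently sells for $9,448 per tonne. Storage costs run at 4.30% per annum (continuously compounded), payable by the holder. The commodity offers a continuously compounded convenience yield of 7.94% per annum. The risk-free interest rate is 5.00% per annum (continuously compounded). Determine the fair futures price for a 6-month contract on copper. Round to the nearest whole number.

$9,512 per tonne

Net carry = r + u − y = 0.0500 + 0.0430 − 0.0794 = 0.0136
F = S·e^((r+u−y)T) = 9448 · e^(0.0136 × 6/12) = 9448 · e^0.006800
= 9448 × 1.006823 = $9,512 per tonne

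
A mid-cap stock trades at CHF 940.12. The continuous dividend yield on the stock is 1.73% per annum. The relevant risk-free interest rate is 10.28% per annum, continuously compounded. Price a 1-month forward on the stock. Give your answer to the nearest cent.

CHF 946.84

F = S·e^((r − q)T) = 940.12 · e^((0.1028 − 0.0173) × 1/12)
= 940.12 · e^0.007125 = 940.12 × 1.007150
F = CHF 946.84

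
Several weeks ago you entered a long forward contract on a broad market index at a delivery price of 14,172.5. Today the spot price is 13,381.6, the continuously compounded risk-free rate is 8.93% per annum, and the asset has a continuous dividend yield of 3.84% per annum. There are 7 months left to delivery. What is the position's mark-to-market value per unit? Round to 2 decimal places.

Current fair forward for the remaining 7 months: F = S·e^((r − q)·T), (r − q) = 0.0893 − 0.0384 = 0.0509
F = 13381.6 · e^(0.0509 × 7/12) = 13381.6 × 1.03013686 = 13784.8794
Value of long forward = (F − K)·e^(−rT) = (13784.8794 − 14172.5) · e^(−0.0893·7/12)
= -387.6206 × 0.94924185 = -367.95

-367.95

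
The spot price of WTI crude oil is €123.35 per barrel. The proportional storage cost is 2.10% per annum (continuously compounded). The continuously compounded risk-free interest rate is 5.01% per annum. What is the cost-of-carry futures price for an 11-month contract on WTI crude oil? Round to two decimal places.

€131.66 per barrel

Net carry = r + u − y = 0.0501 + 0.0210 − 0.0000 = 0.0711
F = S·e^((r+u−y)T) = 123.35 · e^(0.0711 × 11/12) = 123.35 · e^0.065175
= 123.35 × 1.067346 = €131.66 per barrel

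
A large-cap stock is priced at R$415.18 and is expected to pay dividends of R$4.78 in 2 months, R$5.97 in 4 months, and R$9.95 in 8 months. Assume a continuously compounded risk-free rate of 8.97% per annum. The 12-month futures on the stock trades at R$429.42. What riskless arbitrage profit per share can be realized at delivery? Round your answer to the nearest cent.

R$2.98 per share

PV(dividends) I = 4.78·e^(−0.0897·2/12) + 5.97·e^(−0.0897·4/12) + 9.95·e^(−0.0897·8/12) = 19.8756
Fair futures F* = (S − I)·e^(rT) = (415.18 − 19.8756)·e^0.089700 = 395.3044 × 1.093846 = 432.4021
Market R$429.42 < fair 432.4021: forward underpriced → reverse cash-and-carry (short the stock, invest proceeds at r, pay the dividends, go long the forward).
Profit at T = |F_mkt − F*| = |429.42 − 432.4021| = R$2.98 per share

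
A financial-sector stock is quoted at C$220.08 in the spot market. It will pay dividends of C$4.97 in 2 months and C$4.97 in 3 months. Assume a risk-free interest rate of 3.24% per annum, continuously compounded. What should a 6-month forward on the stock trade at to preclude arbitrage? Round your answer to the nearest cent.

C$213.64

PV(dividends) I = 4.97·e^(−0.0324·2/12) + 4.97·e^(−0.0324·3/12)
I = 4.9432 + 4.9299 = 9.8731
F = (S − I)·e^(rT) = (220.08 − 9.8731) · e^(0.0324·6/12)
= 210.2069 · e^0.016200 = 210.2069 × 1.016332 = C$213.64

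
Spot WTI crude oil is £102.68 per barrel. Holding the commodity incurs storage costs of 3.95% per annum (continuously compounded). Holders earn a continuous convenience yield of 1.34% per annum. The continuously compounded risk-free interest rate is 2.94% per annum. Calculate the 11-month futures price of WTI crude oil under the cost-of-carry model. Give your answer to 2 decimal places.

Net carry = r + u − y = 0.0294 + 0.0395 − 0.0134 = 0.0555
F = S·e^((r+u−y)T) = 102.68 · e^(0.0555 × 11/12) = 102.68 · e^0.050875
= 102.68 × 1.052191 = £108.04 per barrel

£108.04 per barrel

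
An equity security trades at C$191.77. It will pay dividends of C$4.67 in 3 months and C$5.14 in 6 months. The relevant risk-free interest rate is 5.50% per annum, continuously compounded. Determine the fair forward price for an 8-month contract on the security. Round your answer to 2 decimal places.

PV(dividends) I = 4.67·e^(−0.0550·3/12) + 5.14·e^(−0.0550·6/12)
I = 4.6062 + 5.0006 = 9.6068
F = (S − I)·e^(rT) = (191.77 − 9.6068) · e^(0.0550·8/12)
= 182.1632 · e^0.036667 = 182.1632 × 1.037348 = C$188.97

C$188.97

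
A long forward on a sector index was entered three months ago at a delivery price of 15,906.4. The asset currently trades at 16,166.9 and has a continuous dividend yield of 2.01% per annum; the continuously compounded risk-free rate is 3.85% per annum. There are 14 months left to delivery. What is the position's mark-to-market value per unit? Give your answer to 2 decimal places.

584.45

Current fair forward for the remaining 14 months: F = S·e^((r − q)·T), (r − q) = 0.0385 − 0.0201 = 0.0184
F = 16166.9 · e^(0.0184 × 14/12) = 16166.9 × 1.02169873 = 16517.7012
Value of long forward = (F − K)·e^(−rT) = (16517.7012 − 15906.4) · e^(−0.0385·14/12)
= 611.3012 × 0.95607715 = 584.45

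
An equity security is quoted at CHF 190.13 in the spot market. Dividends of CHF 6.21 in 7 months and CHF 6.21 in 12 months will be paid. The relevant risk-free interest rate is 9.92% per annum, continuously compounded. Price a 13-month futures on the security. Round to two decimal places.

PV(dividends) I = 6.21·e^(−0.0992·7/12) + 6.21·e^(−0.0992·12/12)
I = 5.8608 + 5.6235 = 11.4843
F = (S − I)·e^(rT) = (190.13 − 11.4843) · e^(0.0992·13/12)
= 178.6457 · e^0.107467 = 178.6457 × 1.113454 = CHF 198.91

CHF 198.91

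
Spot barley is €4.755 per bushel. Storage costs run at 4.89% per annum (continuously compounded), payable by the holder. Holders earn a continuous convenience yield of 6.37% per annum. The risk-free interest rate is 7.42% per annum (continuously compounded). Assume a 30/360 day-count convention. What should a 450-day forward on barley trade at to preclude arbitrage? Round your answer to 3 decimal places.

Net carry = r + u − y = 0.0742 + 0.0489 − 0.0637 = 0.0594
F = S·e^((r+u−y)T) = 4.755 · e^(0.0594 × 450/360) = 4.755 · e^0.074250
= 4.755 × 1.077076 = €5.121 per bushel

€5.121 per bushel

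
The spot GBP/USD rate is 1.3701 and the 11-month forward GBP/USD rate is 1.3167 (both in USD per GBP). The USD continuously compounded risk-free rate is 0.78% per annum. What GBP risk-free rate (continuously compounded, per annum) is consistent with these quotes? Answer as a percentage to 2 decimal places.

5.12%

F = S·e^((r_USD − r_GBP)T) ⇒ r_GBP = r_USD − ln(F/S)/T
ln(1.3167/1.3701) = -0.039755; /(11/12) = -0.043369
r_GBP = 0.0078 + 0.043369 = 0.051169
r_GBP = 5.12%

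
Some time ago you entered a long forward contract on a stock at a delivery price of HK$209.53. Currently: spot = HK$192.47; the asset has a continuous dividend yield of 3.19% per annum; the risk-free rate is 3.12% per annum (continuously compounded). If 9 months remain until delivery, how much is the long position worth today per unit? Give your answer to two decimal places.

-HK$16.76

Current fair forward for the remaining 9 months: F = S·e^((r − q)·T), (r − q) = 0.0312 − 0.0319 = -0.0007
F = 192.47 · e^(-0.0007 × 9/12) = 192.47 × 0.999475 = 192.3690
Value of long forward = (F − K)·e^(−rT) = (192.3690 − 209.53) · e^(−0.0312·9/12)
= -17.1610 × 0.976872 = -16.76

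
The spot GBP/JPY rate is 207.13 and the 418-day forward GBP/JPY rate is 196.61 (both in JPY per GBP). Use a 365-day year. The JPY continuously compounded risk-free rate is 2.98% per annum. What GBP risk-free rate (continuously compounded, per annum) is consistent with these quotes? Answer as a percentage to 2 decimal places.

F = S·e^((r_JPY − r_GBP)T) ⇒ r_GBP = r_JPY − ln(F/S)/T
ln(196.61/207.13) = -0.052125; /(418/365) = -0.045516
r_GBP = 0.0298 + 0.045516 = 0.075316
r_GBP = 7.53%

7.53%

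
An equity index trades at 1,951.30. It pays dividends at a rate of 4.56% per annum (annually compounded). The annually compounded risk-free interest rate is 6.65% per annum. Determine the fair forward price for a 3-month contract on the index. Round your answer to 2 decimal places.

F = S · (1+r)^T / (1+q)^T
= 1951.30 × 1.01622580 / 1.01121009 = 1951.30 × 1.00496011
F = 1,960.98

1,960.98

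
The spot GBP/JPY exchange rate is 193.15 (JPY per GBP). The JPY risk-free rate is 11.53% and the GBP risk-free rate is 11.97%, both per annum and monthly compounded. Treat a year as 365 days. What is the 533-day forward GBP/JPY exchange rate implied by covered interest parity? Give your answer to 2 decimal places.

191.92

By covered interest parity, F = S · (1+r_JPY/12)^(12T) / (1+r_GBP/12)^(12T)
= 193.15 × 1.182423 / 1.189971 = 193.15 × 0.993657
F = 191.92 JPY per GBP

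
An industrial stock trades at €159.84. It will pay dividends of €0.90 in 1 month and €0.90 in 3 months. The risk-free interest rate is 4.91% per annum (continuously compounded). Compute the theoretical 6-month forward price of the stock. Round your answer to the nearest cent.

€161.98

PV(dividends) I = 0.90·e^(−0.0491·1/12) + 0.90·e^(−0.0491·3/12)
I = 0.8963 + 0.8890 = 1.7853
F = (S − I)·e^(rT) = (159.84 − 1.7853) · e^(0.0491·6/12)
= 158.0547 · e^0.024550 = 158.0547 × 1.024854 = €161.98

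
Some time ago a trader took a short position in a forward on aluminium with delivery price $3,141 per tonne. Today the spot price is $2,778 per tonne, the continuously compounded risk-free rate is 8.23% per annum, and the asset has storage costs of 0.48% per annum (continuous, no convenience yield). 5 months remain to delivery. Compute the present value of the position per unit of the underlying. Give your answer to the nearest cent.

Current fair forward for the remaining 5 months: F = S·e^((r + u)·T), (r + u) = 0.0823 + 0.0048 = 0.0871
F = 2778 · e^(0.0871 × 5/12) = 2778 × 1.03695825 = 2880.6700
Value of long forward = (F − K)·e^(−rT) = (2880.6700 − 3141) · e^(−0.0823·5/12)
= -260.3300 × 0.96628963 = -251.55
Short position value = −(long value) = $251.55

$251.55 per tonne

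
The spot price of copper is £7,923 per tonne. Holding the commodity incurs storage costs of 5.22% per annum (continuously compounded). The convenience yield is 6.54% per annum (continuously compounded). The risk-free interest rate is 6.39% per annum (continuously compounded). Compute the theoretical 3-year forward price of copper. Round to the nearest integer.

£9,225 per tonne

Net carry = r + u − y = 0.0639 + 0.0522 − 0.0654 = 0.0507
F = S·e^((r+u−y)T) = 7923 · e^(0.0507 × 3) = 7923 · e^0.152100
= 7923 × 1.164277 = £9,225 per tonne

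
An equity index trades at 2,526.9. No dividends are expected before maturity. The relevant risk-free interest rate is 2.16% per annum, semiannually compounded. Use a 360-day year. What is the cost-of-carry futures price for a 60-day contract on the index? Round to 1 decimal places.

F = S · (1+r/2)^(2T)
= 2526.9 × 1.003587
F = 2,536.0

2,536.0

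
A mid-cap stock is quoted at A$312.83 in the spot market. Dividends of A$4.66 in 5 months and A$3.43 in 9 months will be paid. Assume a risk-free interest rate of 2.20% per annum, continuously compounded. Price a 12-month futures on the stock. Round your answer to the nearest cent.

A$311.62

PV(dividends) I = 4.66·e^(−0.0220·5/12) + 3.43·e^(−0.0220·9/12)
I = 4.6175 + 3.3739 = 7.9914
F = (S − I)·e^(rT) = (312.83 − 7.9914) · e^(0.0220·12/12)
= 304.8386 · e^0.022000 = 304.8386 × 1.022244 = A$311.62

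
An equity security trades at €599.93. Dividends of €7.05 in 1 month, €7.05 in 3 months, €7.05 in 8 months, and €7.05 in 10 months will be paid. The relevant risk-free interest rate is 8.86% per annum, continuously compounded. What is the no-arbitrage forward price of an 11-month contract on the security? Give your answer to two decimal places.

PV(dividends) I = 7.05·e^(−0.0886·1/12) + 7.05·e^(−0.0886·3/12) + 7.05·e^(−0.0886·8/12) + 7.05·e^(−0.0886·10/12)
I = 6.9981 + 6.8956 + 6.6456 + 6.5482 = 27.0875
F = (S − I)·e^(rT) = (599.93 − 27.0875) · e^(0.0886·11/12)
= 572.8425 · e^0.081217 = 572.8425 × 1.084606 = €621.31

€621.31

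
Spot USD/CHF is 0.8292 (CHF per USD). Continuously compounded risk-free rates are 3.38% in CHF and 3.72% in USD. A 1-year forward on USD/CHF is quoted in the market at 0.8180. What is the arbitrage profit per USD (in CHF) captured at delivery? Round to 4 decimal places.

Fair forward: F* = S·e^(carry·T), with carry = (r_CHF − r_USD) = 0.0338 − 0.0372 = -0.0034
F* = 0.8292 · e^(-0.0034 × 1) = 0.8292 · e^-0.003400 = 0.8292 × 0.996606 = 0.8264
Market 0.8180 < fair 0.8264: forward underpriced → reverse cash-and-carry (short spot, go long the forward).
At maturity, profit = |F_mkt − F*| = |0.8180 − 0.8264| = 0.0084 per USD (in CHF)

0.0084 per USD (in CHF)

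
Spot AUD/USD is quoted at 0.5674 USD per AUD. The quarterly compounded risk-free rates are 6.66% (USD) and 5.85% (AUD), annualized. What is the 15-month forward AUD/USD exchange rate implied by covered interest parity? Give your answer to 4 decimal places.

By covered interest parity, F = S · (1+r_USD/4)^(4T) / (1+r_AUD/4)^(4T)
= 0.5674 × 1.086069 / 1.075295 = 0.5674 × 1.010020
F = 0.5731 USD per AUD

0.5731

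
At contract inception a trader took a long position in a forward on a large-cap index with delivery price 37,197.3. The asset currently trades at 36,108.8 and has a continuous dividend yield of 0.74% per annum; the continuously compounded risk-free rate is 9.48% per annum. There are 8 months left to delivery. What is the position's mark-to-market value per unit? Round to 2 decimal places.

Current fair forward for the remaining 8 months: F = S·e^((r − q)·T), (r − q) = 0.0948 − 0.0074 = 0.0874
F = 36108.8 · e^(0.0874 × 8/12) = 36108.8 × 1.05999762 = 38275.2421
Value of long forward = (F − K)·e^(−rT) = (38275.2421 − 37197.3) · e^(−0.0948·8/12)
= 1077.9421 × 0.93875570 = 1011.92

1011.92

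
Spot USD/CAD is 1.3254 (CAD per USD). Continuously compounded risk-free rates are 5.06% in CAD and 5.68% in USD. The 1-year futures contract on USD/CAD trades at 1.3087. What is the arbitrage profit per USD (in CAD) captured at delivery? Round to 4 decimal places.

0.0085 per USD (in CAD)

Fair futures: F* = S·e^(carry·T), with carry = (r_CAD − r_USD) = 0.0506 − 0.0568 = -0.0062
F* = 1.3254 · e^(-0.0062 × 1) = 1.3254 · e^-0.006200 = 1.3254 × 0.993819 = 1.3172
Market 1.3087 < fair 1.3172: forward underpriced → reverse cash-and-carry (short spot, go long the forward).
At maturity, profit = |F_mkt − F*| = |1.3087 − 1.3172| = 0.0085 per USD (in CAD)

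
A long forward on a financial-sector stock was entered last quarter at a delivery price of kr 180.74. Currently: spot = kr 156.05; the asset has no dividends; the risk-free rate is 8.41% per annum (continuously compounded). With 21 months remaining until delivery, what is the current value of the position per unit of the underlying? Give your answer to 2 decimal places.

Current fair forward for the remaining 21 months: F = S·e^(r·T), r = 0.0841
F = 156.05 · e^(0.0841 × 21/12) = 156.05 × 1.158557 = 180.7928
Value of long forward = (F − K)·e^(−rT) = (180.7928 − 180.74) · e^(−0.0841·21/12)
= 0.0528 × 0.863143 = 0.05

kr 0.05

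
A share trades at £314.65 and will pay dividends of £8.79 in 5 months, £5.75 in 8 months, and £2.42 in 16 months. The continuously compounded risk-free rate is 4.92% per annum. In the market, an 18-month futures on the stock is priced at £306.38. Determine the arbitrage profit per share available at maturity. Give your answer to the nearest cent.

£14.67 per share

PV(dividends) I = 8.79·e^(−0.0492·5/12) + 5.75·e^(−0.0492·8/12) + 2.42·e^(−0.0492·16/12) = 16.4424
Fair futures F* = (S − I)·e^(rT) = (314.65 − 16.4424)·e^0.073800 = 298.2076 × 1.076591 = 321.0476
Market £306.38 < fair 321.0476: forward underpriced → reverse cash-and-carry (short the stock, invest proceeds at r, pay the dividends, go long the forward).
Profit at T = |F_mkt − F*| = |306.38 − 321.0476| = £14.67 per share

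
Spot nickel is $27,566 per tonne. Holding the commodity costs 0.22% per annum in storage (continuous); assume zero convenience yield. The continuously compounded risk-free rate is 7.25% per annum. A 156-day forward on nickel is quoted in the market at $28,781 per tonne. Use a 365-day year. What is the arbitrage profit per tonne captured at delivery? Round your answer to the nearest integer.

$321 per tonne

Fair forward: F* = S·e^(carry·T), with carry = (r + u) = 0.0725 + 0.0022 = 0.0747
F* = 27566 · e^(0.0747 × 156/365) = 27566 · e^0.031927 = 27566 × 1.032442 = $28460.2962
Market $28781 > fair $28460.2962: forward overpriced → cash-and-carry (buy spot, short the forward).
At maturity, profit = |F_mkt − F*| = |28781 − 28460.2962| = $321 per tonne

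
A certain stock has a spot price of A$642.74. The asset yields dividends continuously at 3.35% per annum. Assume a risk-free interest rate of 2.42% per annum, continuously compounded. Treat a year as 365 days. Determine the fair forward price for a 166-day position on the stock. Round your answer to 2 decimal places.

A$640.03

F = S·e^((r − q)T) = 642.74 · e^((0.0242 − 0.0335) × 166/365)
= 642.74 · e^-0.004230 = 642.74 × 0.995779
F = A$640.03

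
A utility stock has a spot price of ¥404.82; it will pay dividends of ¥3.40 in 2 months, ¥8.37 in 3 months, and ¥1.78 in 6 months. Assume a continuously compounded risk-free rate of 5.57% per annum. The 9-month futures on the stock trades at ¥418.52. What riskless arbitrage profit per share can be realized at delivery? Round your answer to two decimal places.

PV(dividends) I = 3.40·e^(−0.0557·2/12) + 8.37·e^(−0.0557·3/12) + 1.78·e^(−0.0557·6/12) = 13.3539
Fair futures F* = (S − I)·e^(rT) = (404.82 − 13.3539)·e^0.041775 = 391.4661 × 1.042660 = 408.1660
Market ¥418.52 > fair 408.1660: forward overpriced → cash-and-carry (borrow at r, buy the stock and collect the dividends, short the forward).
Profit at T = |F_mkt − F*| = |418.52 − 408.1660| = ¥10.35 per share

¥10.35 per share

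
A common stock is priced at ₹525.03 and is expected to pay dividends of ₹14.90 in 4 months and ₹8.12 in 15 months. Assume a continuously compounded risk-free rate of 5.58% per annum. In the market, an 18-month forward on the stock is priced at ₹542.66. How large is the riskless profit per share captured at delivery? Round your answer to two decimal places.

PV(dividends) I = 14.90·e^(−0.0558·4/12) + 8.12·e^(−0.0558·15/12) = 22.1984
Fair forward F* = (S − I)·e^(rT) = (525.03 − 22.1984)·e^0.083700 = 502.8316 × 1.087303 = 546.7303
Market ₹542.66 < fair 546.7303: forward underpriced → reverse cash-and-carry (short the stock, invest proceeds at r, pay the dividends, go long the forward).
Profit at T = |F_mkt − F*| = |542.66 − 546.7303| = ₹4.07 per share

₹4.07 per share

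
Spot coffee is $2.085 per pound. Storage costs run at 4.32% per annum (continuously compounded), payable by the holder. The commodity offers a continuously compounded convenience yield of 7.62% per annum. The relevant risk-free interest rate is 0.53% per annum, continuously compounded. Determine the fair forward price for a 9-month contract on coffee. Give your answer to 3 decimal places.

Net carry = r + u − y = 0.0053 + 0.0432 − 0.0762 = -0.0277
F = S·e^((r+u−y)T) = 2.085 · e^(-0.0277 × 9/12) = 2.085 · e^-0.020775
= 2.085 × 0.979439 = $2.042 per pound

$2.042 per pound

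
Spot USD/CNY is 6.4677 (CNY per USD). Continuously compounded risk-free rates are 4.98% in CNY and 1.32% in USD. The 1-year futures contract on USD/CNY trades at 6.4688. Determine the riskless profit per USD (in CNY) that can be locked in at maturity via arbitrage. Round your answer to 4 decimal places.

Fair futures: F* = S·e^(carry·T), with carry = (r_CNY − r_USD) = 0.0498 − 0.0132 = 0.0366
F* = 6.4677 · e^(0.0366 × 1) = 6.4677 · e^0.036600 = 6.4677 × 1.037278 = 6.7088
Market 6.4688 < fair 6.7088: forward underpriced → reverse cash-and-carry (short spot, go long the forward).
At maturity, profit = |F_mkt − F*| = |6.4688 − 6.7088| = 0.2400 per USD (in CNY)

0.2400 per USD (in CNY)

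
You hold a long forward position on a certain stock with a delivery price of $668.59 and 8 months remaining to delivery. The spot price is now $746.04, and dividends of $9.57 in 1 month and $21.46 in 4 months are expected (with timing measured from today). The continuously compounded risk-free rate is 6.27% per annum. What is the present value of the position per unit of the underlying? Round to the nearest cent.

$74.28

PV(remaining dividends) I = 9.57·e^(−0.0627·1/12) + 21.46·e^(−0.0627·4/12) = 30.5363
Current forward F = (S − I)·e^(rT) = (746.04 − 30.5363)·e^(0.0627·8/12) = 715.5037 × 1.042686 = 746.0457
Value (long) = (F − K)·e^(−rT) = (746.0457 − 668.59) × 0.959062 = 74.2848
Value = $74.28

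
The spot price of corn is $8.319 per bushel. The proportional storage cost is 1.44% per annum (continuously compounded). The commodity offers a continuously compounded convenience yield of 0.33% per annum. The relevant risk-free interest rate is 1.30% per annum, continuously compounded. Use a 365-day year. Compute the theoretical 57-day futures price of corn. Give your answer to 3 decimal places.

$8.350 per bushel

Net carry = r + u − y = 0.0130 + 0.0144 − 0.0033 = 0.0241
F = S·e^((r+u−y)T) = 8.319 · e^(0.0241 × 57/365) = 8.319 · e^0.003764
= 8.319 × 1.003771 = $8.350 per bushel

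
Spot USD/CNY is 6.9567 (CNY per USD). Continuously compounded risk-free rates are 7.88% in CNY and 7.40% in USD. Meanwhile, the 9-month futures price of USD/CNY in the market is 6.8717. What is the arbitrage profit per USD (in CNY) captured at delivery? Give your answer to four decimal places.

Fair futures: F* = S·e^(carry·T), with carry = (r_CNY − r_USD) = 0.0788 − 0.0740 = 0.0048
F* = 6.9567 · e^(0.0048 × 9/12) = 6.9567 · e^0.003600 = 6.9567 × 1.003606 = 6.9818
Market 6.8717 < fair 6.9818: forward underpriced → reverse cash-and-carry (short spot, go long the forward).
At maturity, profit = |F_mkt − F*| = |6.8717 − 6.9818| = 0.1101 per USD (in CNY)

0.1101 per USD (in CNY)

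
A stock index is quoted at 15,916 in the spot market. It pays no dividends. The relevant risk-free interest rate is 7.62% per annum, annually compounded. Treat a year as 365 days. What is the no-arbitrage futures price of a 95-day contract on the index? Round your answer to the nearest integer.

F = S · (1+r)^T
= 15916 × 1.019297
F = 16,223

16,223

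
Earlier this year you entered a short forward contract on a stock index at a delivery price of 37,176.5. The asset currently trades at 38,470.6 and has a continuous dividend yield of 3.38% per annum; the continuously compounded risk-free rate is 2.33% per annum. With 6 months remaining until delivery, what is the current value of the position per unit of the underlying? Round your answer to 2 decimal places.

-1080.00

Current fair forward for the remaining 6 months: F = S·e^((r − q)·T), (r − q) = 0.0233 − 0.0338 = -0.0105
F = 38470.6 · e^(-0.0105 × 6/12) = 38470.6 × 0.99476376 = 38269.1587
Value of long forward = (F − K)·e^(−rT) = (38269.1587 − 37176.5) · e^(−0.0233·6/12)
= 1092.6587 × 0.98841760 = 1080.00
Short position value = −(long value) = -1080.00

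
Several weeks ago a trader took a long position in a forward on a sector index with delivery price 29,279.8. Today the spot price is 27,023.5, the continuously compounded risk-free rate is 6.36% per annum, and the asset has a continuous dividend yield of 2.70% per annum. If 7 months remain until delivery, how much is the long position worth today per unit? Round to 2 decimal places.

-1612.21

Current fair forward for the remaining 7 months: F = S·e^((r − q)·T), (r − q) = 0.0636 − 0.0270 = 0.0366
F = 27023.5 · e^(0.0366 × 7/12) = 27023.5 × 1.02157954 = 27606.6547
Value of long forward = (F − K)·e^(−rT) = (27606.6547 − 29279.8) · e^(−0.0636·7/12)
= -1673.1453 × 0.96357977 = -1612.21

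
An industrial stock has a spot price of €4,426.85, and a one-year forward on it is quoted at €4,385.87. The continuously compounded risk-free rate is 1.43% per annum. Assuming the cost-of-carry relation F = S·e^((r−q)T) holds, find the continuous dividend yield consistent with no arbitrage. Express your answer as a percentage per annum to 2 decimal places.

From F = S·e^((r−q)T): (r − q) = ln(F/S)/T
ln(4385.87/4426.85) = ln(0.990743) = -0.009300
(r − q) = -0.009300 / (12/12) = -0.009300
q = r − ln(F/S)/T = 0.0143 + 0.009300 = 0.023600
q = 2.36%

2.36%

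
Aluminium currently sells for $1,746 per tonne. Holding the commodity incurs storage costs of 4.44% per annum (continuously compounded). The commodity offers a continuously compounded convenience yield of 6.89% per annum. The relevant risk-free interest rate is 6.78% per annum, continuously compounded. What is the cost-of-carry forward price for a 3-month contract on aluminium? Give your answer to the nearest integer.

$1,765 per tonne

Net carry = r + u − y = 0.0678 + 0.0444 − 0.0689 = 0.0433
F = S·e^((r+u−y)T) = 1746 · e^(0.0433 × 3/12) = 1746 · e^0.010825
= 1746 × 1.010884 = $1,765 per tonne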